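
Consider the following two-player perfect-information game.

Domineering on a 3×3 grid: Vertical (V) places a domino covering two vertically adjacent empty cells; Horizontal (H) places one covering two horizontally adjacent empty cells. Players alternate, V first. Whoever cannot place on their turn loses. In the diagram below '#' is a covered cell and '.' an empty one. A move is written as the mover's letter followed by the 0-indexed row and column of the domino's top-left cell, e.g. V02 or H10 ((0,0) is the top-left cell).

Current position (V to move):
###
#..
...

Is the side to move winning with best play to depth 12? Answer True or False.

V winning at [###/#../...]: True

p1 V@[###/#../...]: V11[###/##./.#.]+1* V12[###/#.#/..#]-1
p2 H@[###/##./.#.] terminal -1; root [###/#../...] d12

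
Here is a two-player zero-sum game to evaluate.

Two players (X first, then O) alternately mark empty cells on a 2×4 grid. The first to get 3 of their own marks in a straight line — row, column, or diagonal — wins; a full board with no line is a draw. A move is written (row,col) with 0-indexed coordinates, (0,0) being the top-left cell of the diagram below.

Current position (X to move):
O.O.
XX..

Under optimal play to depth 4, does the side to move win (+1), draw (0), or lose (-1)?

p1 X@[O.O./XX..]: (0,1)[OXO./XX..]+0 (0,3)[O.OX/XX..]-1 (1,2)[O.O./XXX.]+1* (1,3)[O.O./XX.X]-1
p2 O@[O.O./XXX.] terminal -1; root [O.O./XX..] d4

value(O.O./XX.., X) = +1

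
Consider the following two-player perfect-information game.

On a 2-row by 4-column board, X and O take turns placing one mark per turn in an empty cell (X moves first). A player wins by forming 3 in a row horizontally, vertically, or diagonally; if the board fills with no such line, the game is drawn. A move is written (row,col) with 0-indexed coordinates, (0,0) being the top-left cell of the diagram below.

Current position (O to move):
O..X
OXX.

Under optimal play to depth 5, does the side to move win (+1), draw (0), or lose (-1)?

value(O..X/OXX., O) = 0

p1 O@[O..X/OXX.]: (0,1)[OO.X/OXX.]-1 (0,2)[O.OX/OXX.]-1 (1,3)[O..X/OXXO]+0*
p2 X@[O..X/OXXO]: (0,1)[OX.X/OXXO]+0* (0,2)[O.XX/OXXO]+0
p3 O@[OX.X/OXXO]: (0,2)[OXOX/OXXO]+0*
p4 X@[OXOX/OXXO] terminal +0; root [O..X/OXX.] d5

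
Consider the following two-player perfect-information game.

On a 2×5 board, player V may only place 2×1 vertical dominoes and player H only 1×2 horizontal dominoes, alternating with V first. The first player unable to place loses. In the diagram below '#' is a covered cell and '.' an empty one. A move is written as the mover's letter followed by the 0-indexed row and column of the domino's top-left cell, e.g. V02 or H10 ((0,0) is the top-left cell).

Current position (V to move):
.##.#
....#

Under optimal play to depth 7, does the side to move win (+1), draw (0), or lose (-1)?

ply 1, V at .##.#/....# | V00=-1→###.#/#...#*; V03=-1→.####/...##
ply 2, H at ###.#/#...# | H11=-1→###.#/###.#; H12=+1→###.#/#.###*
ply 3: ###.#/#.### is terminal -1 (V); from .##.#/....# depth 7

value(.##.#/....#, V) = -1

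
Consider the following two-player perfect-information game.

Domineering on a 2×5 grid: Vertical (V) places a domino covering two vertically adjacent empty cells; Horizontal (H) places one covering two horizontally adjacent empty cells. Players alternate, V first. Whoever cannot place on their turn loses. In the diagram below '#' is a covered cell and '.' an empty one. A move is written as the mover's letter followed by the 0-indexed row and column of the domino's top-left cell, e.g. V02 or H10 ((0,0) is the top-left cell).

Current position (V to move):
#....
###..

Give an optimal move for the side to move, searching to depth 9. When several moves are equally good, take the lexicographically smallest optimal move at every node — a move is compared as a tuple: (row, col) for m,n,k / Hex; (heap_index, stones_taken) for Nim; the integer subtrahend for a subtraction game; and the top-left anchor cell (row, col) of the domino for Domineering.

p1 V@[#..../###..]: V03[#..#./####.]+1* V04[#...#/###.#]-1
p2 H@[#..#./####.]: H01[####./####.]-1*
p3 V@[####./####.]: V04[#####/#####]+1*
p4 H@[#####/#####] terminal -1; root [#..../###..] d9

V's best at [#..../###..]: V03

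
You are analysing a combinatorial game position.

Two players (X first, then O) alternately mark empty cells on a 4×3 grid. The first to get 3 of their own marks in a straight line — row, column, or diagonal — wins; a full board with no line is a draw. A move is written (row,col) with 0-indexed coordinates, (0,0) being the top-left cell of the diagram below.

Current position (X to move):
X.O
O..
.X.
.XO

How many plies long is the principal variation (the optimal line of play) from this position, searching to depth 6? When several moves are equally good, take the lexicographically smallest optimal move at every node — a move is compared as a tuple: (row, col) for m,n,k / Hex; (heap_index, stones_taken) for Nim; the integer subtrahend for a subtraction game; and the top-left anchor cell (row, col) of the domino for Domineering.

p1 X@[X.O/O../.X./.XO]: (0,1)[XXO/O../.X./.XO]-1 (1,1)[X.O/OX./.X./.XO]+1* (1,2)[X.O/O.X/.X./.XO]+1 (2,0)[X.O/O../XX./.XO]+1 (2,2)[X.O/O../.XX/.XO]+1 (3,0)[X.O/O../.X./XXO]+1
p2 O@[X.O/OX./.X./.XO] terminal -1; root [X.O/O../.X./.XO] d6

PV length from [X.O/O../.X./.XO]: 1 ply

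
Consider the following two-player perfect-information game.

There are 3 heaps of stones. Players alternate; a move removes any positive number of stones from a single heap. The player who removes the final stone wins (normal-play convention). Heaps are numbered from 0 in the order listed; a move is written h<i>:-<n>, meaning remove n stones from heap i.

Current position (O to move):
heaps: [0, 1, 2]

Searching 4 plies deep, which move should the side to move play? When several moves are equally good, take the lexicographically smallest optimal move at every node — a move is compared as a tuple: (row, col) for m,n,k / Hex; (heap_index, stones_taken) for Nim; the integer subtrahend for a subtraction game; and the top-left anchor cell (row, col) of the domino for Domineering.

[(0,1,2)] O move#1: h1:-1:-1/(0,0,2), h2:-1:+1/(0,1,1)*, h2:-2:-1/(0,1,0)
[(0,1,1)] X move#2: h1:-1:-1/(0,0,1)*, h2:-1:-1/(0,1,0)
[(0,0,1)] O move#3: h2:-1:+1/(0,0,0)*
[(0,0,0)] end (terminal -1, X#4); searched (0,1,2) to 4

O's best at [(0,1,2)]: h2:-1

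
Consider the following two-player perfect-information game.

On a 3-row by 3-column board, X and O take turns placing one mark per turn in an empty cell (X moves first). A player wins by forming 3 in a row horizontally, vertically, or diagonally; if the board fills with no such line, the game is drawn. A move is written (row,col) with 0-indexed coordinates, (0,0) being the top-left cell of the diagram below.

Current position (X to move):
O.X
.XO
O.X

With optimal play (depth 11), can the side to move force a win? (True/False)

ply 1, X at O.X/.XO/O.X | (0,1)=-1→OXX/.XO/O.X; (1,0)=+0→O.X/XXO/O.X*; (2,1)=-1→O.X/.XO/OXX
ply 2, O at O.X/XXO/O.X | (0,1)=+0→OOX/XXO/O.X*; (2,1)=+0→O.X/XXO/OOX
ply 3, X at OOX/XXO/O.X | (2,1)=+0→OOX/XXO/OXX*
ply 4: OOX/XXO/OXX is terminal +0 (O); from O.X/.XO/O.X depth 11

X winning at [O.X/.XO/O.X]: False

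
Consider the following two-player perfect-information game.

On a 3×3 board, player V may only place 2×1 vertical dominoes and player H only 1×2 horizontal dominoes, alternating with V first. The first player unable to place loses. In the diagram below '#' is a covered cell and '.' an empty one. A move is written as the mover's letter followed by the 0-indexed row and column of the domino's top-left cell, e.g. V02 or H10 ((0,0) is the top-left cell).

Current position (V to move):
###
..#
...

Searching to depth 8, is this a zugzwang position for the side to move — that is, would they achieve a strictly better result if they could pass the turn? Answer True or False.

zugzwang(###/..#/..., V) = False

ply 1, V at ###/..#/... | V10=-1→###/#.#/#..; V11=+1→###/.##/.#.*
ply 2: ###/.##/.#. is terminal -1 (H); from ###/..#/... depth 8
if V skipped the turn, H would face:
~ ply 1, H at ###/..#/... | H10=+1→###/###/...*; H20=+1→###/..#/##.; H21=-1→###/..#/.##
~ ply 2: ###/###/... is terminal -1 (V); from ###/..#/... depth 8
compare (V): move=+1 vs pass=-1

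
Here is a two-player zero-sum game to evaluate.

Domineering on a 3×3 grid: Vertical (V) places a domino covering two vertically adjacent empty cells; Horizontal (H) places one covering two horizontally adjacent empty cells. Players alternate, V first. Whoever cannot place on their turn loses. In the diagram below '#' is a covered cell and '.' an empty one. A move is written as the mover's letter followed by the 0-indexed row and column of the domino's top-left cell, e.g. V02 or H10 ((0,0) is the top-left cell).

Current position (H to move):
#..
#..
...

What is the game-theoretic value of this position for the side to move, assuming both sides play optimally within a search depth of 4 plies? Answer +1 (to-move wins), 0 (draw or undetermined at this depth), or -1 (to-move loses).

value(#../#../..., H) = +1

p1 H@[#../#../...]: H01[###/#../...]-1 H11[#../###/...]+1* H20[#../#../##.]-1 H21[#../#../.##]-1
p2 V@[#../###/...] terminal -1; root [#../#../...] d4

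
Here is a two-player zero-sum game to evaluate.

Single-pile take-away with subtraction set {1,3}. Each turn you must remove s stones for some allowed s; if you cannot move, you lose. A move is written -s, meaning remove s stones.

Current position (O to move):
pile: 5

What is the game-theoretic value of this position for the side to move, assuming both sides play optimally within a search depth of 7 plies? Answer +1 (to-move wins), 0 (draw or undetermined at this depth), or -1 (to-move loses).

value(5, O) = +1

p1 O@[5]: -1[4]+1* -3[2]+1
p2 X@[4]: -1[3]-1* -3[1]-1
p3 O@[3]: -1[2]+1* -3[0]+1
p4 X@[2]: -1[1]-1*
p5 O@[1]: -1[0]+1*
p6 X@[0] terminal -1; root [5] d7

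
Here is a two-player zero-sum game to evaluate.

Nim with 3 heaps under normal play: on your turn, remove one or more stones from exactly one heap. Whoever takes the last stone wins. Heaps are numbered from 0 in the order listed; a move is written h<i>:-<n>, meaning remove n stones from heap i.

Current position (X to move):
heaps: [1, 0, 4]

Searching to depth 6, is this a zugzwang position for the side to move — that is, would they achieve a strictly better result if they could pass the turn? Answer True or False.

p1 X@[(1,0,4)]: h0:-1[(0,0,4)]-1 h2:-1[(1,0,3)]-1 h2:-2[(1,0,2)]-1 h2:-3[(1,0,1)]+1* h2:-4[(1,0,0)]-1
p2 O@[(1,0,1)]: h0:-1[(0,0,1)]-1* h2:-1[(1,0,0)]-1
p3 X@[(0,0,1)]: h2:-1[(0,0,0)]+1*
p4 O@[(0,0,0)] terminal -1; root [(1,0,4)] d6
pass branch (O moves first from the same position):
  | p1 O@[(1,0,4)]: h0:-1[(0,0,4)]-1 h2:-1[(1,0,3)]-1 h2:-2[(1,0,2)]-1 h2:-3[(1,0,1)]+1* h2:-4[(1,0,0)]-1
  | p2 X@[(1,0,1)]: h0:-1[(0,0,1)]-1* h2:-1[(1,0,0)]-1
  | p3 O@[(0,0,1)]: h2:-1[(0,0,0)]+1*
  | p4 X@[(0,0,0)] terminal -1; root [(1,0,4)] d6
X moving scores +1; X passing scores -1

zugzwang((1,0,4), X) = False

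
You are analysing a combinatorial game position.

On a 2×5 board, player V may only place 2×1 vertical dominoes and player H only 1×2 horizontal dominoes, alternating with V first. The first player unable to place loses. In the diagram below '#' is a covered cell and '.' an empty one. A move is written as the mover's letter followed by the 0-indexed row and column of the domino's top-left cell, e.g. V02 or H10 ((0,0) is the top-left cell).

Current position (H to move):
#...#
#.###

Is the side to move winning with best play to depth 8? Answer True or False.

p1 H@[#...#/#.###]: H01[###.#/#.###]+1* H02[#.###/#.###]-1
p2 V@[###.#/#.###] terminal -1; root [#...#/#.###] d8

H winning at [#...#/#.###]: True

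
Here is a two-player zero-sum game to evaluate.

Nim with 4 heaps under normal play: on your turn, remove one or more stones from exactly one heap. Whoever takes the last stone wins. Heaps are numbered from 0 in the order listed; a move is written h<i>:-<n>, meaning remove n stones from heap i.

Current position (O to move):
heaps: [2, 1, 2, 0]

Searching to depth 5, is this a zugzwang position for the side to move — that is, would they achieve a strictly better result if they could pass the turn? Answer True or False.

p1 O@[(2,1,2,0)]: h0:-1[(1,1,2,0)]-1 h0:-2[(0,1,2,0)]-1 h1:-1[(2,0,2,0)]+1* h2:-1[(2,1,1,0)]-1 h2:-2[(2,1,0,0)]-1
p2 X@[(2,0,2,0)]: h0:-1[(1,0,2,0)]-1* h0:-2[(0,0,2,0)]-1 h2:-1[(2,0,1,0)]-1 h2:-2[(2,0,0,0)]-1
p3 O@[(1,0,2,0)]: h0:-1[(0,0,2,0)]-1 h2:-1[(1,0,1,0)]+1* h2:-2[(1,0,0,0)]-1
p4 X@[(1,0,1,0)]: h0:-1[(0,0,1,0)]-1* h2:-1[(1,0,0,0)]-1
p5 O@[(0,0,1,0)]: h2:-1[(0,0,0,0)]+1*
p6 X@[(0,0,0,0)] terminal -1; root [(2,1,2,0)] d5
pass branch (X moves first from the same position):
  | p1 X@[(2,1,2,0)]: h0:-1[(1,1,2,0)]-1 h0:-2[(0,1,2,0)]-1 h1:-1[(2,0,2,0)]+1* h2:-1[(2,1,1,0)]-1 h2:-2[(2,1,0,0)]-1
  | p2 O@[(2,0,2,0)]: h0:-1[(1,0,2,0)]-1* h0:-2[(0,0,2,0)]-1 h2:-1[(2,0,1,0)]-1 h2:-2[(2,0,0,0)]-1
  | p3 X@[(1,0,2,0)]: h0:-1[(0,0,2,0)]-1 h2:-1[(1,0,1,0)]+1* h2:-2[(1,0,0,0)]-1
  | p4 O@[(1,0,1,0)]: h0:-1[(0,0,1,0)]-1* h2:-1[(1,0,0,0)]-1
  | p5 X@[(0,0,1,0)]: h2:-1[(0,0,0,0)]+1*
  | p6 O@[(0,0,0,0)] terminal -1; root [(2,1,2,0)] d5
O moving scores +1; O passing scores -1

zugzwang((2,1,2,0), O) = False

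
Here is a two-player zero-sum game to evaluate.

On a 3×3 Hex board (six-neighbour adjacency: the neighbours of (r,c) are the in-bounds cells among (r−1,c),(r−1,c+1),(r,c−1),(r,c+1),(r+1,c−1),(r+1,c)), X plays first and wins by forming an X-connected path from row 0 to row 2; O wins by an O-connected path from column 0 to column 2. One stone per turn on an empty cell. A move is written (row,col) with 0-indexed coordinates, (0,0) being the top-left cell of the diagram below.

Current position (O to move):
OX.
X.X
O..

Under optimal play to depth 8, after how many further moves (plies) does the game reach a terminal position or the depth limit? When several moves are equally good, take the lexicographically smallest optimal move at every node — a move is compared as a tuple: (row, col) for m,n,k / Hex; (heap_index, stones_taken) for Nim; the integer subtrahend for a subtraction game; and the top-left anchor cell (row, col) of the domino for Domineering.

ply 1, O at OX./X.X/O.. | (0,2)=-1→OXO/X.X/O..*; (1,1)=-1→OX./XOX/O..; (2,1)=-1→OX./X.X/OO.; (2,2)=-1→OX./X.X/O.O
ply 2, X at OXO/X.X/O.. | (1,1)=+1→OXO/XXX/O..*; (2,1)=-1→OXO/X.X/OX.; (2,2)=-1→OXO/X.X/O.X
ply 3, O at OXO/XXX/O.. | (2,1)=-1→OXO/XXX/OO.*; (2,2)=-1→OXO/XXX/O.O
ply 4, X at OXO/XXX/OO. | (2,2)=+1→OXO/XXX/OOX*
ply 5: OXO/XXX/OOX is terminal -1 (O); from OX./X.X/O.. depth 8

PV length from [OX./X.X/O..]: 4 plies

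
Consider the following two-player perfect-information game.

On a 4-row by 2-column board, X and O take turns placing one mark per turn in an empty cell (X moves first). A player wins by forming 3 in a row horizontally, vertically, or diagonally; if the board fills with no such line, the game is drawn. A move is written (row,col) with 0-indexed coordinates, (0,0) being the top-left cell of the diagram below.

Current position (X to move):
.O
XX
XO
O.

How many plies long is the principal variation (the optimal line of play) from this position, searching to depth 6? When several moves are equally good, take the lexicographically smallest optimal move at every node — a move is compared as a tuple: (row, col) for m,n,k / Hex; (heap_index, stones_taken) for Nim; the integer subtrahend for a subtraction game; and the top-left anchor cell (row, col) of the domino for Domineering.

PV length from [.O/XX/XO/O.]: 1 ply

p1 X@[.O/XX/XO/O.]: (0,0)[XO/XX/XO/O.]+1* (3,1)[.O/XX/XO/OX]+0
p2 O@[XO/XX/XO/O.] terminal -1; root [.O/XX/XO/O.] d6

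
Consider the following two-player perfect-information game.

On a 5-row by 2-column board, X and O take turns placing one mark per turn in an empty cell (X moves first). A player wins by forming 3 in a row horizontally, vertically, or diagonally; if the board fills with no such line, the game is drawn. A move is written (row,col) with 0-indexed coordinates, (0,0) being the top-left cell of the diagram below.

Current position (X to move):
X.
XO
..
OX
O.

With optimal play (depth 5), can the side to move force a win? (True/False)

X winning at [X./XO/../OX/O.]: True

p1 X@[X./XO/../OX/O.]: (0,1)[XX/XO/../OX/O.]-1 (2,0)[X./XO/X./OX/O.]+1* (2,1)[X./XO/.X/OX/O.]-1 (4,1)[X./XO/../OX/OX]-1
p2 O@[X./XO/X./OX/O.] terminal -1; root [X./XO/../OX/O.] d5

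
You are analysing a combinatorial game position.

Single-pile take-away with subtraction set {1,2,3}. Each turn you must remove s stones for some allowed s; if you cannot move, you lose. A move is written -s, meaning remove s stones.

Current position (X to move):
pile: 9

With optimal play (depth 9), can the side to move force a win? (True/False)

[9] X move#1: -1:+1/8*, -2:-1/7, -3:-1/6
[8] O move#2: -1:-1/7*, -2:-1/6, -3:-1/5
[7] X move#3: -1:-1/6, -2:-1/5, -3:+1/4*
[4] O move#4: -1:-1/3*, -2:-1/2, -3:-1/1
[3] X move#5: -1:-1/2, -2:-1/1, -3:+1/0*
[0] end (terminal -1, O#6); searched 9 to 9

X winning at [9]: True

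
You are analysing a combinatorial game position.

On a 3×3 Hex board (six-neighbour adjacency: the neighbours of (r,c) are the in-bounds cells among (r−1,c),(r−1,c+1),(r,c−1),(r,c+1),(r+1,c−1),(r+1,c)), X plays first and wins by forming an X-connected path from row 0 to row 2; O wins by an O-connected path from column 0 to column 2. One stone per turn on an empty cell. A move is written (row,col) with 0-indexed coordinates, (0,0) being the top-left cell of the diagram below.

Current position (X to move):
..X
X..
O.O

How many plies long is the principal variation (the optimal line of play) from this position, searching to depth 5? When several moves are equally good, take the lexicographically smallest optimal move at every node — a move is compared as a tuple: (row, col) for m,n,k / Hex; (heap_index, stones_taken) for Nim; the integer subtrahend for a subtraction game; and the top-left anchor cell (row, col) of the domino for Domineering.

PV length from [..X/X../O.O]: 5 plies

ply 1, X at ..X/X../O.O | (0,0)=-1→X.X/X../O.O; (0,1)=-1→.XX/X../O.O; (1,1)=-1→..X/XX./O.O; (1,2)=-1→..X/X.X/O.O; (2,1)=+1→..X/X../OXO*
ply 2, O at ..X/X../OXO | (0,0)=-1→O.X/X../OXO*; (0,1)=-1→.OX/X../OXO; (1,1)=-1→..X/XO./OXO; (1,2)=-1→..X/X.O/OXO
ply 3, X at O.X/X../OXO | (0,1)=+1→OXX/X../OXO*; (1,1)=+1→O.X/XX./OXO; (1,2)=+1→O.X/X.X/OXO
ply 4, O at OXX/X../OXO | (1,1)=-1→OXX/XO./OXO*; (1,2)=-1→OXX/X.O/OXO
ply 5, X at OXX/XO./OXO | (1,2)=+1→OXX/XOX/OXO*
ply 6: OXX/XOX/OXO is terminal -1 (O); from ..X/X../O.O depth 5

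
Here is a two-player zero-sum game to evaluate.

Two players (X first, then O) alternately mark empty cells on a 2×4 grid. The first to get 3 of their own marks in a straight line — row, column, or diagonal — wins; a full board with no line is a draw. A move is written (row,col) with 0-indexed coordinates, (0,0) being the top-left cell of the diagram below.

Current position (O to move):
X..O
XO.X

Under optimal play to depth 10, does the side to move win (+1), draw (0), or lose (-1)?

p1 O@[X..O/XO.X]: (0,1)[XO.O/XO.X]+0* (0,2)[X.OO/XO.X]+0 (1,2)[X..O/XOOX]+0
p2 X@[XO.O/XO.X]: (0,2)[XOXO/XO.X]+0* (1,2)[XO.O/XOXX]-1
p3 O@[XOXO/XO.X]: (1,2)[XOXO/XOOX]+0*
p4 X@[XOXO/XOOX] terminal +0; root [X..O/XO.X] d10

value(X..O/XO.X, O) = 0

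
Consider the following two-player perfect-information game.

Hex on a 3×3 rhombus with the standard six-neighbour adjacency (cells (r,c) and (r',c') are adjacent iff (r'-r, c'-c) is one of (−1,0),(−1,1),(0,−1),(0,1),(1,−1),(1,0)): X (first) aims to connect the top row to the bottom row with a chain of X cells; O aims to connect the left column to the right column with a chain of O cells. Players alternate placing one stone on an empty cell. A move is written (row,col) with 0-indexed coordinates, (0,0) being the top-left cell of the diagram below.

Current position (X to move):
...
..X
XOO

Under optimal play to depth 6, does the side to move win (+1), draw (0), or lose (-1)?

value(.../..X/XOO, X) = +1

ply 1, X at .../..X/XOO | (0,0)=+1→X../..X/XOO*; (0,1)=+1→.X./..X/XOO; (0,2)=+1→..X/..X/XOO; (1,0)=+1→.../X.X/XOO; (1,1)=+1→.../.XX/XOO
ply 2, O at X../..X/XOO | (0,1)=-1→XO./..X/XOO*; (0,2)=-1→X.O/..X/XOO; (1,0)=-1→X../O.X/XOO; (1,1)=-1→X../.OX/XOO
ply 3, X at XO./..X/XOO | (0,2)=+1→XOX/..X/XOO*; (1,0)=+1→XO./X.X/XOO; (1,1)=+1→XO./.XX/XOO
ply 4, O at XOX/..X/XOO | (1,0)=-1→XOX/O.X/XOO*; (1,1)=-1→XOX/.OX/XOO
ply 5, X at XOX/O.X/XOO | (1,1)=+1→XOX/OXX/XOO*
ply 6: XOX/OXX/XOO is terminal -1 (O); from .../..X/XOO depth 6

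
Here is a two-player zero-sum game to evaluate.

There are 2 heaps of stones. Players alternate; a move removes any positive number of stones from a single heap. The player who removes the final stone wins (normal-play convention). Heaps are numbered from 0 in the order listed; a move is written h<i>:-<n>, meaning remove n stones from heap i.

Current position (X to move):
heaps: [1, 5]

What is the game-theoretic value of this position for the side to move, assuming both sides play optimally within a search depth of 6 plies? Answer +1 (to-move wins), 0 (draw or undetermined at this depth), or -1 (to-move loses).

p1 X@[(1,5)]: h0:-1[(0,5)]-1 h1:-1[(1,4)]-1 h1:-2[(1,3)]-1 h1:-3[(1,2)]-1 h1:-4[(1,1)]+1* h1:-5[(1,0)]-1
p2 O@[(1,1)]: h0:-1[(0,1)]-1* h1:-1[(1,0)]-1
p3 X@[(0,1)]: h1:-1[(0,0)]+1*
p4 O@[(0,0)] terminal -1; root [(1,5)] d6

value((1,5), X) = +1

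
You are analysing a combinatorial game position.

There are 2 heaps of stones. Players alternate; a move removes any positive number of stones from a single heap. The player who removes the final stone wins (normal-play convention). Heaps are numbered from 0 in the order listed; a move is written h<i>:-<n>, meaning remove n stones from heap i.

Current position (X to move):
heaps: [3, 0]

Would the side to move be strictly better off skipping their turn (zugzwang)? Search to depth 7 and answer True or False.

[(3,0)] X move#1: h0:-1:-1/(2,0), h0:-2:-1/(1,0), h0:-3:+1/(0,0)*
[(0,0)] end (terminal -1, O#2); searched (3,0) to 7
if X skipped the turn, O would face:
~ [(3,0)] O move#1: h0:-1:-1/(2,0), h0:-2:-1/(1,0), h0:-3:+1/(0,0)*
~ [(0,0)] end (terminal -1, X#2); searched (3,0) to 7
compare (X): move=+1 vs pass=-1

zugzwang((3,0), X) = False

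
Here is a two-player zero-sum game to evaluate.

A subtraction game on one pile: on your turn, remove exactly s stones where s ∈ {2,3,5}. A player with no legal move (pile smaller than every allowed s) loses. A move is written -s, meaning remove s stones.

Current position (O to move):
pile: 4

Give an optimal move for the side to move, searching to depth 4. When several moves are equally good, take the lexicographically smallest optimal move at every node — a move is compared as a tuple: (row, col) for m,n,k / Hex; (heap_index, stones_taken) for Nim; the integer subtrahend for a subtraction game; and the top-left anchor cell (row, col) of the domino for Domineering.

ply 1, O at 4 | -2=-1→2; -3=+1→1*
ply 2: 1 is terminal -1 (X); from 4 depth 4

O's best at [4]: -3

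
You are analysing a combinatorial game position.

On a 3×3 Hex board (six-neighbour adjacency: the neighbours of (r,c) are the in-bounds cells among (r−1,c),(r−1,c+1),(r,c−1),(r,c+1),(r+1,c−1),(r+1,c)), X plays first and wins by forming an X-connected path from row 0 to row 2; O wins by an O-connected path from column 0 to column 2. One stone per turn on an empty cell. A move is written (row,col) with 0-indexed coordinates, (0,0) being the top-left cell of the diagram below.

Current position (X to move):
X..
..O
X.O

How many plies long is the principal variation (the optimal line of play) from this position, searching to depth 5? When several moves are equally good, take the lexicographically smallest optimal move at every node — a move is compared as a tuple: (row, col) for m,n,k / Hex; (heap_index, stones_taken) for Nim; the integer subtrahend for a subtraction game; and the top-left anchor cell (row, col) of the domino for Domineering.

p1 X@[X../..O/X.O]: (0,1)[XX./..O/X.O]+1* (0,2)[X.X/..O/X.O]+1 (1,0)[X../X.O/X.O]+1 (1,1)[X../.XO/X.O]+1 (2,1)[X../..O/XXO]+1
p2 O@[XX./..O/X.O]: (0,2)[XXO/..O/X.O]-1* (1,0)[XX./O.O/X.O]-1 (1,1)[XX./.OO/X.O]-1 (2,1)[XX./..O/XOO]-1
p3 X@[XXO/..O/X.O]: (1,0)[XXO/X.O/X.O]+1* (1,1)[XXO/.XO/X.O]+1 (2,1)[XXO/..O/XXO]+1
p4 O@[XXO/X.O/X.O] terminal -1; root [X../..O/X.O] d5

PV length from [X../..O/X.O]: 3 plies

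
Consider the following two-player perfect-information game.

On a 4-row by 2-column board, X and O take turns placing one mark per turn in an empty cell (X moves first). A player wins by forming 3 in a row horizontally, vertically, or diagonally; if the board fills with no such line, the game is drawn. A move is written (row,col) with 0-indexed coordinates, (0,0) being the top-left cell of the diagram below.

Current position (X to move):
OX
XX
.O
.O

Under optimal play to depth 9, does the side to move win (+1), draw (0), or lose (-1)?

[OX/XX/.O/.O] X move#1: (2,0):+0/OX/XX/XO/.O*, (3,0):+0/OX/XX/.O/XO
[OX/XX/XO/.O] O move#2: (3,0):+0/OX/XX/XO/OO*
[OX/XX/XO/OO] end (terminal +0, X#3); searched OX/XX/.O/.O to 9

value(OX/XX/.O/.O, X) = 0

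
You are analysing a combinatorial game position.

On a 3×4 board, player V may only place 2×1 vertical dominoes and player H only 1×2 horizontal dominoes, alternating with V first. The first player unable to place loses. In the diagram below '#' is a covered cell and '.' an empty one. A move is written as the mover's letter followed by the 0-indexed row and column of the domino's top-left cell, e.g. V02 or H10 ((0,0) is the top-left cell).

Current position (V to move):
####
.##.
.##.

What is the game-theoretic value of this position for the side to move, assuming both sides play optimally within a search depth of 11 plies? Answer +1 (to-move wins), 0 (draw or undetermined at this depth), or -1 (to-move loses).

value(####/.##./.##., V) = +1

p1 V@[####/.##./.##.]: V10[####/###./###.]+1* V13[####/.###/.###]+1
p2 H@[####/###./###.] terminal -1; root [####/.##./.##.] d11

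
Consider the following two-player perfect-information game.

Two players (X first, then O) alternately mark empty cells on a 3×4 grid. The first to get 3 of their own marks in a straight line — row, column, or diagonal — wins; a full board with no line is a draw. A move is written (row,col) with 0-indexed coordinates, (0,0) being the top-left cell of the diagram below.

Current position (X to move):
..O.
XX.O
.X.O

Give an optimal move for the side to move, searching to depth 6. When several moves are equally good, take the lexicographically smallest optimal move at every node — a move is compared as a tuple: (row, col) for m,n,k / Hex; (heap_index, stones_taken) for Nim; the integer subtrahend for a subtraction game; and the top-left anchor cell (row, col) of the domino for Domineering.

X's best at [..O./XX.O/.X.O]: (0,1)

ply 1, X at ..O./XX.O/.X.O | (0,0)=-1→X.O./XX.O/.X.O; (0,1)=+1→.XO./XX.O/.X.O*; (0,3)=+1→..OX/XX.O/.X.O; (1,2)=+1→..O./XXXO/.X.O; (2,0)=-1→..O./XX.O/XX.O; (2,2)=-1→..O./XX.O/.XXO
ply 2: .XO./XX.O/.X.O is terminal -1 (O); from ..O./XX.O/.X.O depth 6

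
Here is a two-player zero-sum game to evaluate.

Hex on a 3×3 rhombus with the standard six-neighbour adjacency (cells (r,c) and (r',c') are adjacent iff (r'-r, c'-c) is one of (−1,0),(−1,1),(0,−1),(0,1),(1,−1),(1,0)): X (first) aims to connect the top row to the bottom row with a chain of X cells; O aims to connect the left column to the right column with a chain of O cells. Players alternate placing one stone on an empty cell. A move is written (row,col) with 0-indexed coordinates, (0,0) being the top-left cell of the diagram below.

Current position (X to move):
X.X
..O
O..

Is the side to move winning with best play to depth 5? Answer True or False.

ply 1, X at X.X/..O/O.. | (0,1)=-1→XXX/..O/O..*; (1,0)=-1→X.X/X.O/O..; (1,1)=-1→X.X/.XO/O..; (2,1)=-1→X.X/..O/OX.; (2,2)=-1→X.X/..O/O.X
ply 2, O at XXX/..O/O.. | (1,0)=+1→XXX/O.O/O..*; (1,1)=+1→XXX/.OO/O..; (2,1)=+1→XXX/..O/OO.; (2,2)=+1→XXX/..O/O.O
ply 3, X at XXX/O.O/O.. | (1,1)=-1→XXX/OXO/O..*; (2,1)=-1→XXX/O.O/OX.; (2,2)=-1→XXX/O.O/O.X
ply 4, O at XXX/OXO/O.. | (2,1)=+1→XXX/OXO/OO.*; (2,2)=-1→XXX/OXO/O.O
ply 5: XXX/OXO/OO. is terminal -1 (X); from X.X/..O/O.. depth 5

X winning at [X.X/..O/O..]: False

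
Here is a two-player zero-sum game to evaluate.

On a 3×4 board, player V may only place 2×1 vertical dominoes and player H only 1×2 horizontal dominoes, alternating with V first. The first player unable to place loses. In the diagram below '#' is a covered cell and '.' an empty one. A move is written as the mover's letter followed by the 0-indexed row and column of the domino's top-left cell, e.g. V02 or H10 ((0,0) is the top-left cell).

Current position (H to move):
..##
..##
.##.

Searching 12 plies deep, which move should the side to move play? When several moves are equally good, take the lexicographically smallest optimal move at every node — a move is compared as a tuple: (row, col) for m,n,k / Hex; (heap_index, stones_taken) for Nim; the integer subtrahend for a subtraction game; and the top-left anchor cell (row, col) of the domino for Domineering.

ply 1, H at ..##/..##/.##. | H00=-1→####/..##/.##.; H10=+1→..##/####/.##.*
ply 2: ..##/####/.##. is terminal -1 (V); from ..##/..##/.##. depth 12

H's best at [..##/..##/.##.]: H10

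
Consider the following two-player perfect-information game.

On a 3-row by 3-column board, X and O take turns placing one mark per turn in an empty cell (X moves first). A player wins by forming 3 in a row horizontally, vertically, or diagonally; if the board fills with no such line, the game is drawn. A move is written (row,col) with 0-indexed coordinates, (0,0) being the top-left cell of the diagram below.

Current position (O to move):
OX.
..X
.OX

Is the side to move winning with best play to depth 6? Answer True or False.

ply 1, O at OX./..X/.OX | (0,2)=+0→OXO/..X/.OX*; (1,0)=-1→OX./O.X/.OX; (1,1)=-1→OX./.OX/.OX; (2,0)=-1→OX./..X/OOX
ply 2, X at OXO/..X/.OX | (1,0)=+0→OXO/X.X/.OX*; (1,1)=+0→OXO/.XX/.OX; (2,0)=+0→OXO/..X/XOX
ply 3, O at OXO/X.X/.OX | (1,1)=+0→OXO/XOX/.OX*; (2,0)=-1→OXO/X.X/OOX
ply 4, X at OXO/XOX/.OX | (2,0)=+0→OXO/XOX/XOX*
ply 5: OXO/XOX/XOX is terminal +0 (O); from OX./..X/.OX depth 6

O winning at [OX./..X/.OX]: False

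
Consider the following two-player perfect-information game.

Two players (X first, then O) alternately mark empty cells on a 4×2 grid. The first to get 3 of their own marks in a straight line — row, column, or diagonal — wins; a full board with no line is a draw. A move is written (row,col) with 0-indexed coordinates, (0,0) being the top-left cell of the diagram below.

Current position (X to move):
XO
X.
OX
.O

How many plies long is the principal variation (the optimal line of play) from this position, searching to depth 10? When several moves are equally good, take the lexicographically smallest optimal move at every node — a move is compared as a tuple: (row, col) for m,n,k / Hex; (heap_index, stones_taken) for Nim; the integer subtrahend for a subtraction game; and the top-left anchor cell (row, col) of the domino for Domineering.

[XO/X./OX/.O] X move#1: (1,1):+0/XO/XX/OX/.O*, (3,0):+0/XO/X./OX/XO
[XO/XX/OX/.O] O move#2: (3,0):+0/XO/XX/OX/OO*
[XO/XX/OX/OO] end (terminal +0, X#3); searched XO/X./OX/.O to 10

PV length from [XO/X./OX/.O]: 2 plies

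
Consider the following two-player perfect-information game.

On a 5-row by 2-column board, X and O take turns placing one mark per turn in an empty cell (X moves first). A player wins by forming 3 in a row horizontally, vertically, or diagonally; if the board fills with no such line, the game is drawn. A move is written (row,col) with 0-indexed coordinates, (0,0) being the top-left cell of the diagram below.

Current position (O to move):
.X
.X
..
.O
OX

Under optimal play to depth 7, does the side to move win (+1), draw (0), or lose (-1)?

ply 1, O at .X/.X/../.O/OX | (0,0)=-1→OX/.X/../.O/OX; (1,0)=-1→.X/OX/../.O/OX; (2,0)=-1→.X/.X/O./.O/OX; (2,1)=+0→.X/.X/.O/.O/OX*; (3,0)=-1→.X/.X/../OO/OX
ply 2, X at .X/.X/.O/.O/OX | (0,0)=+0→XX/.X/.O/.O/OX*; (1,0)=+0→.X/XX/.O/.O/OX; (2,0)=+0→.X/.X/XO/.O/OX; (3,0)=+0→.X/.X/.O/XO/OX
ply 3, O at XX/.X/.O/.O/OX | (1,0)=+0→XX/OX/.O/.O/OX*; (2,0)=+0→XX/.X/OO/.O/OX; (3,0)=+0→XX/.X/.O/OO/OX
ply 4, X at XX/OX/.O/.O/OX | (2,0)=+0→XX/OX/XO/.O/OX*; (3,0)=+0→XX/OX/.O/XO/OX
ply 5, O at XX/OX/XO/.O/OX | (3,0)=+0→XX/OX/XO/OO/OX*
ply 6: XX/OX/XO/OO/OX is terminal +0 (X); from .X/.X/../.O/OX depth 7

value(.X/.X/../.O/OX, O) = 0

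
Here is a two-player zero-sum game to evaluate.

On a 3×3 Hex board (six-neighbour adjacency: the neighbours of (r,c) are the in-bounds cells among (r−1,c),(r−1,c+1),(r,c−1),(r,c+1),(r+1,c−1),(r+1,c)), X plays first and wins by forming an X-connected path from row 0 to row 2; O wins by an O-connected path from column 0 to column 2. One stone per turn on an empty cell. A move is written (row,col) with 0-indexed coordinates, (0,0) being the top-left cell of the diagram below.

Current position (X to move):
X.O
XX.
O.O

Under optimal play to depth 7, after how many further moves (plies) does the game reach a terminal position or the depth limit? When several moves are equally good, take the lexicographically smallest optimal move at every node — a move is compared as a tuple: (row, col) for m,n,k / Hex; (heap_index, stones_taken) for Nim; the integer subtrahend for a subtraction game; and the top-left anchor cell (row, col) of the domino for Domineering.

ply 1, X at X.O/XX./O.O | (0,1)=-1→XXO/XX./O.O; (1,2)=-1→X.O/XXX/O.O; (2,1)=+1→X.O/XX./OXO*
ply 2: X.O/XX./OXO is terminal -1 (O); from X.O/XX./O.O depth 7

PV length from [X.O/XX./O.O]: 1 ply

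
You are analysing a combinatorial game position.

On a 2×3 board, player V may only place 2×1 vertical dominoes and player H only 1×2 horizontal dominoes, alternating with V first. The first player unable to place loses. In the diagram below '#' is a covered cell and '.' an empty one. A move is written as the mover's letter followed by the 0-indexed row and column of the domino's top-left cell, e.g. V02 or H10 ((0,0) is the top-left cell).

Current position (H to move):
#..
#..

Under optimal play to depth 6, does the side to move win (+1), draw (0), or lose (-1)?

value(#../#.., H) = +1

ply 1, H at #../#.. | H01=+1→###/#..*; H11=+1→#../###
ply 2: ###/#.. is terminal -1 (V); from #../#.. depth 6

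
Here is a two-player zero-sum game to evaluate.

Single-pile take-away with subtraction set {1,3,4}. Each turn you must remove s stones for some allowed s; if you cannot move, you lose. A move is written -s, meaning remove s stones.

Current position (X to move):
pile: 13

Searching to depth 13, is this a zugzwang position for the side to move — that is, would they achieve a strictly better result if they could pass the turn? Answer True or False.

zugzwang(13, X) = False

p1 X@[13]: -1[12]-1 -3[10]-1 -4[9]+1*
p2 O@[9]: -1[8]-1* -3[6]-1 -4[5]-1
p3 X@[8]: -1[7]+1* -3[5]-1 -4[4]-1
p4 O@[7]: -1[6]-1* -3[4]-1 -4[3]-1
p5 X@[6]: -1[5]-1 -3[3]-1 -4[2]+1*
p6 O@[2]: -1[1]-1*
p7 X@[1]: -1[0]+1*
p8 O@[0] terminal -1; root [13] d13
pass branch (O moves first from the same position):
  | p1 O@[13]: -1[12]-1 -3[10]-1 -4[9]+1*
  | p2 X@[9]: -1[8]-1* -3[6]-1 -4[5]-1
  | p3 O@[8]: -1[7]+1* -3[5]-1 -4[4]-1
  | p4 X@[7]: -1[6]-1* -3[4]-1 -4[3]-1
  | p5 O@[6]: -1[5]-1 -3[3]-1 -4[2]+1*
  | p6 X@[2]: -1[1]-1*
  | p7 O@[1]: -1[0]+1*
  | p8 X@[0] terminal -1; root [13] d13
X moving scores +1; X passing scores -1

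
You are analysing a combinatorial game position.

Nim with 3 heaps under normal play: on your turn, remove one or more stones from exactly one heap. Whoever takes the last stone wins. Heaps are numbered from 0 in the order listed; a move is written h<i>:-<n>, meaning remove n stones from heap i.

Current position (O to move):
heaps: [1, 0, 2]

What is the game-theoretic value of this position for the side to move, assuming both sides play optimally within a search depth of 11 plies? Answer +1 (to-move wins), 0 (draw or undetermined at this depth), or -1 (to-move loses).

ply 1, O at (1,0,2) | h0:-1=-1→(0,0,2); h2:-1=+1→(1,0,1)*; h2:-2=-1→(1,0,0)
ply 2, X at (1,0,1) | h0:-1=-1→(0,0,1)*; h2:-1=-1→(1,0,0)
ply 3, O at (0,0,1) | h2:-1=+1→(0,0,0)*
ply 4: (0,0,0) is terminal -1 (X); from (1,0,2) depth 11

value((1,0,2), O) = +1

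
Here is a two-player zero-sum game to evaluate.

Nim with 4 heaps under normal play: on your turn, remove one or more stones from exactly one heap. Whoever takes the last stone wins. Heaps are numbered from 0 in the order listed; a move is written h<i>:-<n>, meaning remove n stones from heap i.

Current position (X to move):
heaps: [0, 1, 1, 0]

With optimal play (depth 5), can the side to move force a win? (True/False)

X winning at [(0,1,1,0)]: False

p1 X@[(0,1,1,0)]: h1:-1[(0,0,1,0)]-1* h2:-1[(0,1,0,0)]-1
p2 O@[(0,0,1,0)]: h2:-1[(0,0,0,0)]+1*
p3 X@[(0,0,0,0)] terminal -1; root [(0,1,1,0)] d5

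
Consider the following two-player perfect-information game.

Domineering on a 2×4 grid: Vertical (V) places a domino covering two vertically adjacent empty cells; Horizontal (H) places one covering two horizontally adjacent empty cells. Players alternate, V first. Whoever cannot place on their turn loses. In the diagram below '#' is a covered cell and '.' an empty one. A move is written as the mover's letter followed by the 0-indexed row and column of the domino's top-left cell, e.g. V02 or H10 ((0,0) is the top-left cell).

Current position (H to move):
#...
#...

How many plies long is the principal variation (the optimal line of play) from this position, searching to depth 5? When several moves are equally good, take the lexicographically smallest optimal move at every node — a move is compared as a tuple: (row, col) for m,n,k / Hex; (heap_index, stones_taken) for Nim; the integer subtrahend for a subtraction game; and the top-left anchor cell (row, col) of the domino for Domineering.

ply 1, H at #.../#... | H01=+1→###./#...*; H02=+1→#.##/#...; H11=+1→#.../###.; H12=+1→#.../#.##
ply 2, V at ###./#... | V03=-1→####/#..#*
ply 3, H at ####/#..# | H11=+1→####/####*
ply 4: ####/#### is terminal -1 (V); from #.../#... depth 5

PV length from [#.../#...]: 3 plies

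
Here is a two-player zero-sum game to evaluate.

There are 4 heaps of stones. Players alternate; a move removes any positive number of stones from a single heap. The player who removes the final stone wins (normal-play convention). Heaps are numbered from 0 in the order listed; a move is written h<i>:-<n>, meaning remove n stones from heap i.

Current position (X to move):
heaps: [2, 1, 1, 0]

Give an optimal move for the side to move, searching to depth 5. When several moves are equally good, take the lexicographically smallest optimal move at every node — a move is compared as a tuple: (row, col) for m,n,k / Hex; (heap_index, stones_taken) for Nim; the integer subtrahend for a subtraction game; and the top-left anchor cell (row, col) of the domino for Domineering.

X's best at [(2,1,1,0)]: h0:-2

[(2,1,1,0)] X move#1: h0:-1:-1/(1,1,1,0), h0:-2:+1/(0,1,1,0)*, h1:-1:-1/(2,0,1,0), h2:-1:-1/(2,1,0,0)
[(0,1,1,0)] O move#2: h1:-1:-1/(0,0,1,0)*, h2:-1:-1/(0,1,0,0)
[(0,0,1,0)] X move#3: h2:-1:+1/(0,0,0,0)*
[(0,0,0,0)] end (terminal -1, O#4); searched (2,1,1,0) to 5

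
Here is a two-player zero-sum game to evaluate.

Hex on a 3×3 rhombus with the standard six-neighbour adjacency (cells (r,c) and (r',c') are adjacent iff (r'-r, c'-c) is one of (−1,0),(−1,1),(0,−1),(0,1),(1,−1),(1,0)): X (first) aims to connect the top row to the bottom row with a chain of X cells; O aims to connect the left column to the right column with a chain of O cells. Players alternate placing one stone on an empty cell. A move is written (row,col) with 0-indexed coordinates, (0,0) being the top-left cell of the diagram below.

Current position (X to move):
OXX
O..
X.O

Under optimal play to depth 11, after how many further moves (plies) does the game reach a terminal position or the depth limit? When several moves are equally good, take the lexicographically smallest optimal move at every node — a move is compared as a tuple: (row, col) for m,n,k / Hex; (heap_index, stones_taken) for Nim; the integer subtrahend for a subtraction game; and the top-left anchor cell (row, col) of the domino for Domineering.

p1 X@[OXX/O../X.O]: (1,1)[OXX/OX./X.O]+1* (1,2)[OXX/O.X/X.O]+1 (2,1)[OXX/O../XXO]+1
p2 O@[OXX/OX./X.O] terminal -1; root [OXX/O../X.O] d11

PV length from [OXX/O../X.O]: 1 ply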